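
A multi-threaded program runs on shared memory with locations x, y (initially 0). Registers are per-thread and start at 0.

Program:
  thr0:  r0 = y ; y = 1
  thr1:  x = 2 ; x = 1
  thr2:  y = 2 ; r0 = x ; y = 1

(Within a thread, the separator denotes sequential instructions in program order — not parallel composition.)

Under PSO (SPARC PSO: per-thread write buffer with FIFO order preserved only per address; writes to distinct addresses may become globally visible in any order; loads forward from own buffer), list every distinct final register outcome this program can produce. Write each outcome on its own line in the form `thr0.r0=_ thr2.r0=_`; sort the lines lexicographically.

thr0.r0=0 thr2.r0=0
thr0.r0=0 thr2.r0=1
thr0.r0=0 thr2.r0=2
thr0.r0=1 thr2.r0=0
thr0.r0=1 thr2.r0=1
thr0.r0=1 thr2.r0=2
thr0.r0=2 thr2.r0=0
thr0.r0=2 thr2.r0=1
thr0.r0=2 thr2.r0=2

outcome vector order: (thr0.r0,thr2.r0)
|PSO outcomes| = 9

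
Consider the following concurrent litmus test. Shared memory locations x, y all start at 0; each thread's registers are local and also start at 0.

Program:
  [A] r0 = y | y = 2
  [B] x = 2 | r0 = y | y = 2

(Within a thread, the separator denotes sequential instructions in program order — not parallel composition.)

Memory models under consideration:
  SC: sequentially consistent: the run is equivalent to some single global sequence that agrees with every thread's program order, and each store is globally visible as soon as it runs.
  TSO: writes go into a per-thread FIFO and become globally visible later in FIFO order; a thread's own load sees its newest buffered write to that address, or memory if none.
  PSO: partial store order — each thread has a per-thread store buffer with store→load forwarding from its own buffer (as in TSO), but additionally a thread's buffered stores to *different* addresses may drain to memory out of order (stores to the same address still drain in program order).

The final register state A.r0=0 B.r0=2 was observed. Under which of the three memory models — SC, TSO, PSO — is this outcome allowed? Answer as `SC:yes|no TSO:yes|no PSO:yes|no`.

SC:yes TSO:yes PSO:yes

outcome vector order: (A.r0,B.r0)
[SC] allowed = {0/0, 0/2, 2/0}
[TSO] allowed = {0/0, 0/2, 2/0}
[PSO] allowed = {0/0, 0/2, 2/0}
target 0/2 ∈ {SC,TSO,PSO}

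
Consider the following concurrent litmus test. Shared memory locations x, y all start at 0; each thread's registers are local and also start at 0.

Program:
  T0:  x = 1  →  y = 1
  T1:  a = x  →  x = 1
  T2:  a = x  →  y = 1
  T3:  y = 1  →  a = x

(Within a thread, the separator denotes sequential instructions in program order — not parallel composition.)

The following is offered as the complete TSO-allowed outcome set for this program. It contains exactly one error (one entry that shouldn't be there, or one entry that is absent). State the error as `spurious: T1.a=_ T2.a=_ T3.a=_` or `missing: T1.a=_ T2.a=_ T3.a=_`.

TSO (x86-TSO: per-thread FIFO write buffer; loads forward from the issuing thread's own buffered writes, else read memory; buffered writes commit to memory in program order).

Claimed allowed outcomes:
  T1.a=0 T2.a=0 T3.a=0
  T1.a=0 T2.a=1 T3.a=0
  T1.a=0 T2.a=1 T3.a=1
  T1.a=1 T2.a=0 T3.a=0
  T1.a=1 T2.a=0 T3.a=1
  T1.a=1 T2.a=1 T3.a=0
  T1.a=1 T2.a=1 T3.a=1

missing: T1.a=0 T2.a=0 T3.a=1

outcome vector order: (T1.a,T2.a,T3.a)
[TSO] allowed = {0/0/0, 0/0/1, 0/1/0, 0/1/1, 1/0/0, 1/0/1, 1/1/0, 1/1/1}
TSO∖claimed = {0/0/1}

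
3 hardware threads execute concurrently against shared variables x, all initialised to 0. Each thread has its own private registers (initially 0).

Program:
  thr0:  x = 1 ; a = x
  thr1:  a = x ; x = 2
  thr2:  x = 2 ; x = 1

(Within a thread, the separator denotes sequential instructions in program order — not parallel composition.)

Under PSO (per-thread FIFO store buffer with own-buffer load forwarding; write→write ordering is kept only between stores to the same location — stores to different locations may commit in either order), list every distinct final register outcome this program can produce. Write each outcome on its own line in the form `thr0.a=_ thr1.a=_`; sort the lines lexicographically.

thr0.a=1 thr1.a=0
thr0.a=1 thr1.a=1
thr0.a=1 thr1.a=2
thr0.a=2 thr1.a=0
thr0.a=2 thr1.a=1
thr0.a=2 thr1.a=2

outcome vector order: (thr0.a,thr1.a)
|PSO outcomes| = 6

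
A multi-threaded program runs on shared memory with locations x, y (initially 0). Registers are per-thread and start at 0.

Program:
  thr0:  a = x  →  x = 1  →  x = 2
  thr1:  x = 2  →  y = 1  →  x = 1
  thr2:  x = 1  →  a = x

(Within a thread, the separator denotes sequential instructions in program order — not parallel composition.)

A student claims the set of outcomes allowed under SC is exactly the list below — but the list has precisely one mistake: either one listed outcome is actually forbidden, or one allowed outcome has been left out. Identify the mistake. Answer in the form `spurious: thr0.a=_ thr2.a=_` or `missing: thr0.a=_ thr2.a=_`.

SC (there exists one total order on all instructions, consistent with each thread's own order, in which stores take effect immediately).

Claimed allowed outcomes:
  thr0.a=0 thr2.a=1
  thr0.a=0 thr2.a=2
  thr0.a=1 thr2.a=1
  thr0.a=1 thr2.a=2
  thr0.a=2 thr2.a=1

outcome vector order: (thr0.a,thr2.a)
under SC → 0/1; 0/2; 1/1; 1/2; 2/1; 2/2
SC∖claimed = {2/2}

missing: thr0.a=2 thr2.a=2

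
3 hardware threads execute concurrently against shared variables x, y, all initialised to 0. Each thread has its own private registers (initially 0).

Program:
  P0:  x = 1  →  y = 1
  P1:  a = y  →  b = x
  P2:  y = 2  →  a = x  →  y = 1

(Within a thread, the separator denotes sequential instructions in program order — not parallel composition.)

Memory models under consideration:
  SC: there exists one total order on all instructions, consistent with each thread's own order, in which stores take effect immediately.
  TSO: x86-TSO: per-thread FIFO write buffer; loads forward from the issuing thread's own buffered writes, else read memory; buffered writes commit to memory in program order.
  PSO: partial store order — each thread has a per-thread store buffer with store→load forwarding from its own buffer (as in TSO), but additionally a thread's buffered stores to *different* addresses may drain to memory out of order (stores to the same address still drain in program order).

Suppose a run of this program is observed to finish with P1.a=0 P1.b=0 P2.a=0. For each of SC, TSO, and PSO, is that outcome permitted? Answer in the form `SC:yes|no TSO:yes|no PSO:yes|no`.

outcome vector order: (P1.a,P1.b,P2.a)
SC (11): 000 001 010 011 100 110 111 200 201 210 211
TSO (11): 000 001 010 011 100 110 111 200 201 210 211
PSO (12): 000 001 010 011 100 101 110 111 200 201 210 211
target 000 ∈ {SC,TSO,PSO}

SC:yes TSO:yes PSO:yes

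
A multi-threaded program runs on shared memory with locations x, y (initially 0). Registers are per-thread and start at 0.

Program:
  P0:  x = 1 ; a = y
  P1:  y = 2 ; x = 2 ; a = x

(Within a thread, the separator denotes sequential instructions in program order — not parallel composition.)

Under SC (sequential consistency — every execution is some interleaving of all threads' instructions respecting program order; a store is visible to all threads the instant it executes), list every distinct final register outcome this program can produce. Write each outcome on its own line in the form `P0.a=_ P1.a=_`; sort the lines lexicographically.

P0.a=0 P1.a=2
P0.a=2 P1.a=1
P0.a=2 P1.a=2

outcome vector order: (P0.a,P1.a)
|SC outcomes| = 3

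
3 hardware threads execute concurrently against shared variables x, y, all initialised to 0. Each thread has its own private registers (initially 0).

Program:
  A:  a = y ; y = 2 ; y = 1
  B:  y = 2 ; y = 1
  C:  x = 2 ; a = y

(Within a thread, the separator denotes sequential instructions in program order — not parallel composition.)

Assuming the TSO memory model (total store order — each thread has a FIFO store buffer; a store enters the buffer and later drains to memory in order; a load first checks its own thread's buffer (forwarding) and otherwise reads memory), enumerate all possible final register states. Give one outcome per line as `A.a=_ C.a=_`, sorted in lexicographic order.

outcome vector order: (A.a,C.a)
|TSO outcomes| = 9

A.a=0 C.a=0
A.a=0 C.a=1
A.a=0 C.a=2
A.a=1 C.a=0
A.a=1 C.a=1
A.a=1 C.a=2
A.a=2 C.a=0
A.a=2 C.a=1
A.a=2 C.a=2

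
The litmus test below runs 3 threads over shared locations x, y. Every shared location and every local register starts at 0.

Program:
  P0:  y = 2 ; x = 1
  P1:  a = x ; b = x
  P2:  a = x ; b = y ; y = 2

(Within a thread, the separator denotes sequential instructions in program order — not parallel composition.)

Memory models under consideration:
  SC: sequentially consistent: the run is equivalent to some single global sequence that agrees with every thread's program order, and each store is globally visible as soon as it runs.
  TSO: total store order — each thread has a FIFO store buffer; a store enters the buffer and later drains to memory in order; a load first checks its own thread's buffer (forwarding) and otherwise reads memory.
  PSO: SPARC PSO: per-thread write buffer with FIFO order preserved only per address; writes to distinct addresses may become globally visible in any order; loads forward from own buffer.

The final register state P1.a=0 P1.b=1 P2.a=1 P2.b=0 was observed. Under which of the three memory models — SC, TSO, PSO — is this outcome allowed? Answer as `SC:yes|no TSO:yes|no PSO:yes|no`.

outcome vector order: (P1.a,P1.b,P2.a,P2.b)
SC (9): 0000 0002 0012 0100 0102 0112 1100 1102 1112
TSO (9): 0000 0002 0012 0100 0102 0112 1100 1102 1112
PSO (12): 0000 0002 0010 0012 0100 0102 0110 0112 1100 1102 1110 1112
target 0110 ∈ {PSO}

SC:no TSO:no PSO:yes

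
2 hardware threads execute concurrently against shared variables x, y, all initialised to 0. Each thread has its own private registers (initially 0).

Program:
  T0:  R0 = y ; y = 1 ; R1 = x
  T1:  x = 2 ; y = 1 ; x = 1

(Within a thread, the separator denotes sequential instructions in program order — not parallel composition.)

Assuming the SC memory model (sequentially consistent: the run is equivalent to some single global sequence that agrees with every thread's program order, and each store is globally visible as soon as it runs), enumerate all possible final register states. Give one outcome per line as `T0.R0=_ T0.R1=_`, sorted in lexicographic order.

outcome vector order: (T0.R0,T0.R1)
|SC outcomes| = 5

T0.R0=0 T0.R1=0
T0.R0=0 T0.R1=1
T0.R0=0 T0.R1=2
T0.R0=1 T0.R1=1
T0.R0=1 T0.R1=2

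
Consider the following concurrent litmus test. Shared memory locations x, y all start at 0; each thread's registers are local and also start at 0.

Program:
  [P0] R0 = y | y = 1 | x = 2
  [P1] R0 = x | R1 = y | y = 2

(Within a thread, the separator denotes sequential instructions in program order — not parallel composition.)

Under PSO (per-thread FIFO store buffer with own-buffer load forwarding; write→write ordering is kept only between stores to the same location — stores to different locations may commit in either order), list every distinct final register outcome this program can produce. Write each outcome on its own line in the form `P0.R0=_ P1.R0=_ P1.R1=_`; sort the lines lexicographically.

outcome vector order: (P0.R0,P1.R0,P1.R1)
|PSO outcomes| = 5

P0.R0=0 P1.R0=0 P1.R1=0
P0.R0=0 P1.R0=0 P1.R1=1
P0.R0=0 P1.R0=2 P1.R1=0
P0.R0=0 P1.R0=2 P1.R1=1
P0.R0=2 P1.R0=0 P1.R1=0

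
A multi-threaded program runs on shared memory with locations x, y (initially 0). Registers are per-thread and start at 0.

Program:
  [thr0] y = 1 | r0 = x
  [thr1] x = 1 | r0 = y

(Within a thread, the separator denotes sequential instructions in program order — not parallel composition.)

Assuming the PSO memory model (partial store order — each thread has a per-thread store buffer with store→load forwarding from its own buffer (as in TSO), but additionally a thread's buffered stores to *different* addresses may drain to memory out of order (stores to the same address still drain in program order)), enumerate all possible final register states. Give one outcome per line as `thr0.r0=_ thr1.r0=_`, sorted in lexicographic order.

outcome vector order: (thr0.r0,thr1.r0)
|PSO outcomes| = 4

thr0.r0=0 thr1.r0=0
thr0.r0=0 thr1.r0=1
thr0.r0=1 thr1.r0=0
thr0.r0=1 thr1.r0=1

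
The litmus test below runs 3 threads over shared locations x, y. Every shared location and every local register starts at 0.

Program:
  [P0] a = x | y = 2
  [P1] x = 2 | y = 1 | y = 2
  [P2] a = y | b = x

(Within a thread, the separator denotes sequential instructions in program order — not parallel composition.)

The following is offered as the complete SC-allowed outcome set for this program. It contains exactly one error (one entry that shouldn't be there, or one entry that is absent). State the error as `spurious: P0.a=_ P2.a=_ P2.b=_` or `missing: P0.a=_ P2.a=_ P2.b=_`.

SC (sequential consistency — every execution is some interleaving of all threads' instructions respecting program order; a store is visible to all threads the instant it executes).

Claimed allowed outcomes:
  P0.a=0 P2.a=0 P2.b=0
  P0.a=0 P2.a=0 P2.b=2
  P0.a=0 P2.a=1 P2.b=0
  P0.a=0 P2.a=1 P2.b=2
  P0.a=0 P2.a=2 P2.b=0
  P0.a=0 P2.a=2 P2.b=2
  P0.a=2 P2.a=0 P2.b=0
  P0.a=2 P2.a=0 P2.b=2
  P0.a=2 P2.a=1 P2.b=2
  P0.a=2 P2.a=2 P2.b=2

outcome vector order: (P0.a,P2.a,P2.b)
under SC → 000; 002; 012; 020; 022; 200; 202; 212; 222
claimed∖SC = {010}

spurious: P0.a=0 P2.a=1 P2.b=0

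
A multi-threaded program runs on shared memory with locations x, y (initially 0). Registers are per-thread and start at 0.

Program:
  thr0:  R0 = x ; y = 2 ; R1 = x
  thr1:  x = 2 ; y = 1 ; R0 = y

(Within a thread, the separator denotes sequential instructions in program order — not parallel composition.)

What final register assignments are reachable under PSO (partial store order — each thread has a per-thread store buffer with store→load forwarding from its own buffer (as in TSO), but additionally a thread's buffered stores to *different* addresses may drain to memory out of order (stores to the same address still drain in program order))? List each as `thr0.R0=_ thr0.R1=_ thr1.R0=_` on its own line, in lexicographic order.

outcome vector order: (thr0.R0,thr0.R1,thr1.R0)
|PSO outcomes| = 6

thr0.R0=0 thr0.R1=0 thr1.R0=1
thr0.R0=0 thr0.R1=0 thr1.R0=2
thr0.R0=0 thr0.R1=2 thr1.R0=1
thr0.R0=0 thr0.R1=2 thr1.R0=2
thr0.R0=2 thr0.R1=2 thr1.R0=1
thr0.R0=2 thr0.R1=2 thr1.R0=2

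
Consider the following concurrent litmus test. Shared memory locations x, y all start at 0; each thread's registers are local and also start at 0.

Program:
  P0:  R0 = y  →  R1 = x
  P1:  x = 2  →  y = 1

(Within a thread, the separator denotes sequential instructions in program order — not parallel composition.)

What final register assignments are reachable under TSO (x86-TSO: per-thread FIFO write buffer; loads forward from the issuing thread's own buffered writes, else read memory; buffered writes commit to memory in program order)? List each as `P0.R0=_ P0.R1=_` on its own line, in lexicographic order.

P0.R0=0 P0.R1=0
P0.R0=0 P0.R1=2
P0.R0=1 P0.R1=2

outcome vector order: (P0.R0,P0.R1)
|TSO outcomes| = 3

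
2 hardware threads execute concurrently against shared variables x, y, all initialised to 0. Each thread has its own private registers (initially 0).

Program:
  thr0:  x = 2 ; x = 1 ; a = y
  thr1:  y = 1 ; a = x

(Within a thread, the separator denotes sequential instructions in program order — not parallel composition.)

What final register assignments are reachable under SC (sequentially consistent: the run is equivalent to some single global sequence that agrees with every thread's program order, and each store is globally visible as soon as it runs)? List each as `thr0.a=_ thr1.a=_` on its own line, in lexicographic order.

outcome vector order: (thr0.a,thr1.a)
|SC outcomes| = 4

thr0.a=0 thr1.a=1
thr0.a=1 thr1.a=0
thr0.a=1 thr1.a=1
thr0.a=1 thr1.a=2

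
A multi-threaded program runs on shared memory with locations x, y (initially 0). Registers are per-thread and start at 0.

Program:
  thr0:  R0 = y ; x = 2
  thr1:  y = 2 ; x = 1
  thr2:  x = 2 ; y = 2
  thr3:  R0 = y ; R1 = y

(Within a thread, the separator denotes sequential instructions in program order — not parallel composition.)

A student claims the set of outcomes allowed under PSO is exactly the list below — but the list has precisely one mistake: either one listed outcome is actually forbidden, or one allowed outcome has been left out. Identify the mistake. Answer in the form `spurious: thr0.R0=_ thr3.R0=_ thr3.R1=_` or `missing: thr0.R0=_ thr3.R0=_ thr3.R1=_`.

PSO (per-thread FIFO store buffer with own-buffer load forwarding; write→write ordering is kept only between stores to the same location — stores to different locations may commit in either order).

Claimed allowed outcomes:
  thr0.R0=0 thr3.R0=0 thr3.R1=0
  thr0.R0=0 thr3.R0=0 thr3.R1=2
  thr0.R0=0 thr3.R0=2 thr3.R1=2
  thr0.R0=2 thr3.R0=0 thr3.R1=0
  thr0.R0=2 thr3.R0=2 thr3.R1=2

outcome vector order: (thr0.R0,thr3.R0,thr3.R1)
PSO: 6 outcomes — {<0 0 0>; <0 0 2>; <0 2 2>; <2 0 0>; <2 0 2>; <2 2 2>}
PSO∖claimed = {<2 0 2>}

missing: thr0.R0=2 thr3.R0=0 thr3.R1=2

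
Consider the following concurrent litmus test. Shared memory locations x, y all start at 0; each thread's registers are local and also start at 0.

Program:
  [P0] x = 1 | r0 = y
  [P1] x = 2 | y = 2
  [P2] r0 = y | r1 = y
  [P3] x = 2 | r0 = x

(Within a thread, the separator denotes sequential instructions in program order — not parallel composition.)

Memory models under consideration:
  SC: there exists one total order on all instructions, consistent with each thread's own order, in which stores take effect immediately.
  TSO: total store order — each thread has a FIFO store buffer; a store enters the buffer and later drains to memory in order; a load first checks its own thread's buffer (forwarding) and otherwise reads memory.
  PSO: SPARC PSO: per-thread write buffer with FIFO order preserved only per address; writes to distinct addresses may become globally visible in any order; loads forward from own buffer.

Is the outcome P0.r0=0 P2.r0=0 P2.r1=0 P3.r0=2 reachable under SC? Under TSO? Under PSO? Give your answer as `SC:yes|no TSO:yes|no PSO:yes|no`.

outcome vector order: (P0.r0,P2.r0,P2.r1,P3.r0)
SC: 12 outcomes — {<0 0 0 1> <0 0 0 2> <0 0 2 1> <0 0 2 2> <0 2 2 1> <0 2 2 2> <2 0 0 1> <2 0 0 2> <2 0 2 1> <2 0 2 2> <2 2 2 1> <2 2 2 2>}
TSO: 12 outcomes — {<0 0 0 1> <0 0 0 2> <0 0 2 1> <0 0 2 2> <0 2 2 1> <0 2 2 2> <2 0 0 1> <2 0 0 2> <2 0 2 1> <2 0 2 2> <2 2 2 1> <2 2 2 2>}
PSO: 12 outcomes — {<0 0 0 1> <0 0 0 2> <0 0 2 1> <0 0 2 2> <0 2 2 1> <0 2 2 2> <2 0 0 1> <2 0 0 2> <2 0 2 1> <2 0 2 2> <2 2 2 1> <2 2 2 2>}
target <0 0 0 2> ∈ {SC,TSO,PSO}

SC:yes TSO:yes PSO:yes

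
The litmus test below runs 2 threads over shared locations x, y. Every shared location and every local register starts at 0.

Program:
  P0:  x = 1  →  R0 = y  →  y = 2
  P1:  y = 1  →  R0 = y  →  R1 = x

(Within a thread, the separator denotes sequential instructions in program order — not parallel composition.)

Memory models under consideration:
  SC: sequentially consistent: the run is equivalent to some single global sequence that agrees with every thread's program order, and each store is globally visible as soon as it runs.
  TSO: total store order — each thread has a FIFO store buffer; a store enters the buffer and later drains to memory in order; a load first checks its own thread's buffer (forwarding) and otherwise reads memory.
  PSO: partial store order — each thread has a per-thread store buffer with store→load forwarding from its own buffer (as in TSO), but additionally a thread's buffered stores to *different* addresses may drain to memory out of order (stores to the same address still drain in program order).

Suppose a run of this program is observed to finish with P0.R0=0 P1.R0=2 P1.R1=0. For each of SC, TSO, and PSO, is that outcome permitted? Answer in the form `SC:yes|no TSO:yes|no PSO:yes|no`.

SC:no TSO:no PSO:yes

outcome vector order: (P0.R0,P1.R0,P1.R1)
under SC → (0,1,1) (0,2,1) (1,1,0) (1,1,1) (1,2,1)
under TSO → (0,1,0) (0,1,1) (0,2,1) (1,1,0) (1,1,1) (1,2,1)
under PSO → (0,1,0) (0,1,1) (0,2,0) (0,2,1) (1,1,0) (1,1,1) (1,2,0) (1,2,1)
target (0,2,0) ∈ {PSO}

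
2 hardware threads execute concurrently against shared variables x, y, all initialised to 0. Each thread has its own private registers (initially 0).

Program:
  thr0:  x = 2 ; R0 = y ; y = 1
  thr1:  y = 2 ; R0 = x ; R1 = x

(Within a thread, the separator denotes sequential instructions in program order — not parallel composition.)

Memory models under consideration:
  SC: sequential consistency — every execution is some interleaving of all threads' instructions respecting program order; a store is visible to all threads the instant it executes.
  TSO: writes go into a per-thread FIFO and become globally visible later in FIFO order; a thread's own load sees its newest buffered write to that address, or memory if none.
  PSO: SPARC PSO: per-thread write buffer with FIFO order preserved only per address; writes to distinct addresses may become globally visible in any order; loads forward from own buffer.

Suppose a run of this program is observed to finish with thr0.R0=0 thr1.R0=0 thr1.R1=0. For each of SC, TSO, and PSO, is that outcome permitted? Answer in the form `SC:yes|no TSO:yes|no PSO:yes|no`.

outcome vector order: (thr0.R0,thr1.R0,thr1.R1)
[SC] allowed = {022 200 202 222}
[TSO] allowed = {000 002 022 200 202 222}
[PSO] allowed = {000 002 022 200 202 222}
target 000 ∈ {TSO,PSO}

SC:no TSO:yes PSO:yes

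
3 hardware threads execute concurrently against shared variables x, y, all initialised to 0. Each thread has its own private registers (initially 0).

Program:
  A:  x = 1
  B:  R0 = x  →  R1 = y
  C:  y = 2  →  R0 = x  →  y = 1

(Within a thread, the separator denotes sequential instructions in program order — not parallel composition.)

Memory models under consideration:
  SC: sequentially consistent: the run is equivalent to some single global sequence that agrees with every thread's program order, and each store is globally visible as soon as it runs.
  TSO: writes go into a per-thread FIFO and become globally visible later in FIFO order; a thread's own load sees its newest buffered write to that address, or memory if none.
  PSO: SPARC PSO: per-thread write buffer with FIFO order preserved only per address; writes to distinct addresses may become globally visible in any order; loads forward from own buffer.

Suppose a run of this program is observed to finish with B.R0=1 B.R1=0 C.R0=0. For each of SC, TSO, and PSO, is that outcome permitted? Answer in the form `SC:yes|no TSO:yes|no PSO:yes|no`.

outcome vector order: (B.R0,B.R1,C.R0)
under SC → (0,0,0) (0,0,1) (0,1,0) (0,1,1) (0,2,0) (0,2,1) (1,0,1) (1,1,0) (1,1,1) (1,2,0) (1,2,1)
under TSO → (0,0,0) (0,0,1) (0,1,0) (0,1,1) (0,2,0) (0,2,1) (1,0,0) (1,0,1) (1,1,0) (1,1,1) (1,2,0) (1,2,1)
under PSO → (0,0,0) (0,0,1) (0,1,0) (0,1,1) (0,2,0) (0,2,1) (1,0,0) (1,0,1) (1,1,0) (1,1,1) (1,2,0) (1,2,1)
target (1,0,0) ∈ {TSO,PSO}

SC:no TSO:yes PSO:yes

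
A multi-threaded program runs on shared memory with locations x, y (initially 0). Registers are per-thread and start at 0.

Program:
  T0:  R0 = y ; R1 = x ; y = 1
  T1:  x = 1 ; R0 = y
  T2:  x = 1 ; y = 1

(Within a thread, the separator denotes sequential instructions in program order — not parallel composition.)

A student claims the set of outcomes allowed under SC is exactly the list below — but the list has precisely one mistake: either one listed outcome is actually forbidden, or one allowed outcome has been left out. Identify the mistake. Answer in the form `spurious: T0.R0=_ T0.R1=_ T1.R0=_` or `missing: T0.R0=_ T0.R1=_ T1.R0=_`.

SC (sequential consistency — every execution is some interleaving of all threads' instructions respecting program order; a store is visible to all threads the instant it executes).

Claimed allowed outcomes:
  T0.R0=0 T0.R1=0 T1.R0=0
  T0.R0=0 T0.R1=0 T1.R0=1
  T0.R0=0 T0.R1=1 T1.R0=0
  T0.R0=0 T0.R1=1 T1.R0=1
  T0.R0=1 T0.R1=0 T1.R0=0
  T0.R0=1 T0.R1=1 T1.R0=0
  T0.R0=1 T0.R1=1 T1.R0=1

outcome vector order: (T0.R0,T0.R1,T1.R0)
under SC → 000; 001; 010; 011; 110; 111
claimed∖SC = {100}

spurious: T0.R0=1 T0.R1=0 T1.R0=0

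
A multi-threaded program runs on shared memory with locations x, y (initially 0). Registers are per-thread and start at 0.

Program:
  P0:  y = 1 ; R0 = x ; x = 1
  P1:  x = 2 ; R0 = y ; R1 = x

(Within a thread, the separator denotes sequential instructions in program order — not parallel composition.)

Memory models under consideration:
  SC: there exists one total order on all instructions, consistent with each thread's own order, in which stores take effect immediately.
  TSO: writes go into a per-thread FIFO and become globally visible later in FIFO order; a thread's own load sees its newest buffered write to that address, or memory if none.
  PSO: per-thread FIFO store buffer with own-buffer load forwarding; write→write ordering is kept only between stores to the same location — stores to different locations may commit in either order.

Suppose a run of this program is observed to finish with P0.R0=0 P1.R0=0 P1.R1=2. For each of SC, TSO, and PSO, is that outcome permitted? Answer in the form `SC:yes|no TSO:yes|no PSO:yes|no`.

SC:no TSO:yes PSO:yes

outcome vector order: (P0.R0,P1.R0,P1.R1)
under SC → 011; 012; 201; 202; 211; 212
under TSO → 001; 002; 011; 012; 201; 202; 211; 212
under PSO → 001; 002; 011; 012; 201; 202; 211; 212
target 002 ∈ {TSO,PSO}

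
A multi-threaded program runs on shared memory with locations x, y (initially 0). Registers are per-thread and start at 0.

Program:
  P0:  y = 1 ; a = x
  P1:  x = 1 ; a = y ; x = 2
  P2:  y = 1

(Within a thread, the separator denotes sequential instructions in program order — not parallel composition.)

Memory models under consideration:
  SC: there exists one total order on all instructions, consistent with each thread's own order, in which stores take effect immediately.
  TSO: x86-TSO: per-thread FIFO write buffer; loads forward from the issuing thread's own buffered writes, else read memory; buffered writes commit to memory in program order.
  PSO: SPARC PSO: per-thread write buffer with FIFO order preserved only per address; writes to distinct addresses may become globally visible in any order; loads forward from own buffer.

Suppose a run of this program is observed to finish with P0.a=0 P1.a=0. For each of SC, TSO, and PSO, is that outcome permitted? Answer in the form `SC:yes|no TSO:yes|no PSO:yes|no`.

outcome vector order: (P0.a,P1.a)
under SC → 01; 10; 11; 20; 21
under TSO → 00; 01; 10; 11; 20; 21
under PSO → 00; 01; 10; 11; 20; 21
target 00 ∈ {TSO,PSO}

SC:no TSO:yes PSO:yes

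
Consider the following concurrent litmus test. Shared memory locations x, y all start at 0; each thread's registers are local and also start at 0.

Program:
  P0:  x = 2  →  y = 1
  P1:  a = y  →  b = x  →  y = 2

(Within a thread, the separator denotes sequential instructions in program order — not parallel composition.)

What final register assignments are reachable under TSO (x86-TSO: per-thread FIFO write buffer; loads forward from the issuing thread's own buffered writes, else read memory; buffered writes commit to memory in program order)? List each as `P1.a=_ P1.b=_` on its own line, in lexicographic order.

outcome vector order: (P1.a,P1.b)
|TSO outcomes| = 3

P1.a=0 P1.b=0
P1.a=0 P1.b=2
P1.a=1 P1.b=2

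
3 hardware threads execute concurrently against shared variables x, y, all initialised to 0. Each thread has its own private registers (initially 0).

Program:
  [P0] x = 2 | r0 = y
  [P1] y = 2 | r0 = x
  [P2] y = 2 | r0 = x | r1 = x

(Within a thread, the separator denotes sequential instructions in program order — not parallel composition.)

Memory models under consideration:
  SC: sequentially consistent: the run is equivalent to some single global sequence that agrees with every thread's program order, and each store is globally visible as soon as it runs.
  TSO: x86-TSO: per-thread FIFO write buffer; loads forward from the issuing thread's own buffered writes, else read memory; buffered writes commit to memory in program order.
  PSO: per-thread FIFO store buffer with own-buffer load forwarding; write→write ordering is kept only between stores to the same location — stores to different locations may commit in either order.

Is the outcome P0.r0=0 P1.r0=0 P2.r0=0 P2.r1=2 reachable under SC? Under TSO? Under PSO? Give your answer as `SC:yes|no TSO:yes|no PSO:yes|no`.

outcome vector order: (P0.r0,P1.r0,P2.r0,P2.r1)
SC: 7 outcomes — {0222 2000 2002 2022 2200 2202 2222}
TSO: 12 outcomes — {0000 0002 0022 0200 0202 0222 2000 2002 2022 2200 2202 2222}
PSO: 12 outcomes — {0000 0002 0022 0200 0202 0222 2000 2002 2022 2200 2202 2222}
target 0002 ∈ {TSO,PSO}

SC:no TSO:yes PSO:yes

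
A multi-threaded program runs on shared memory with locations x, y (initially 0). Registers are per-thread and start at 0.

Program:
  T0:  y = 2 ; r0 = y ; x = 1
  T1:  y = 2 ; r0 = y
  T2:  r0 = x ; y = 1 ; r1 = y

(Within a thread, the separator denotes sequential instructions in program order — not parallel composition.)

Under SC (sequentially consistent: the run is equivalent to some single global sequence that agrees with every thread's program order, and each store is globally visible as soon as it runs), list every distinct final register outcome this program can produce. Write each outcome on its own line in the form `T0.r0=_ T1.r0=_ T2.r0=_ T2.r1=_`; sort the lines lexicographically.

outcome vector order: (T0.r0,T1.r0,T2.r0,T2.r1)
|SC outcomes| = 10

T0.r0=1 T1.r0=1 T2.r0=0 T2.r1=1
T0.r0=1 T1.r0=2 T2.r0=0 T2.r1=1
T0.r0=1 T1.r0=2 T2.r0=0 T2.r1=2
T0.r0=2 T1.r0=1 T2.r0=0 T2.r1=1
T0.r0=2 T1.r0=1 T2.r0=0 T2.r1=2
T0.r0=2 T1.r0=1 T2.r0=1 T2.r1=1
T0.r0=2 T1.r0=2 T2.r0=0 T2.r1=1
T0.r0=2 T1.r0=2 T2.r0=0 T2.r1=2
T0.r0=2 T1.r0=2 T2.r0=1 T2.r1=1
T0.r0=2 T1.r0=2 T2.r0=1 T2.r1=2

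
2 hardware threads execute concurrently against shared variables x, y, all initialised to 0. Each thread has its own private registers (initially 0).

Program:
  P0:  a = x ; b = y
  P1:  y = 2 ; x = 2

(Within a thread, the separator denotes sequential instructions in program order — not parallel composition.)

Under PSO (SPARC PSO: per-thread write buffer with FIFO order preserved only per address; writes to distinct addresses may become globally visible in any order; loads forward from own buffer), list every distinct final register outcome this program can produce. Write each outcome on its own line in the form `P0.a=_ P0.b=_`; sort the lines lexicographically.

outcome vector order: (P0.a,P0.b)
|PSO outcomes| = 4

P0.a=0 P0.b=0
P0.a=0 P0.b=2
P0.a=2 P0.b=0
P0.a=2 P0.b=2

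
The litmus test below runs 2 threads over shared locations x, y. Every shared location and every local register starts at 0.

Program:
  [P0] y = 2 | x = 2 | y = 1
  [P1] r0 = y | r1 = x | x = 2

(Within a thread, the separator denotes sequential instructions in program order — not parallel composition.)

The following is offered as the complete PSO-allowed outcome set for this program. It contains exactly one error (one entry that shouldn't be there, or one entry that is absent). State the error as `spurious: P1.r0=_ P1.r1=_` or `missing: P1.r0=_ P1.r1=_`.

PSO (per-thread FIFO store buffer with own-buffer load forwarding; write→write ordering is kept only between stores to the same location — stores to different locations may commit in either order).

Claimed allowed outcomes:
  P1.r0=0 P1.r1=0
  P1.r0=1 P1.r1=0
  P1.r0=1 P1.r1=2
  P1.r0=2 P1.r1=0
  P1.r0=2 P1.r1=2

missing: P1.r0=0 P1.r1=2

outcome vector order: (P1.r0,P1.r1)
PSO (6): <0 0> <0 2> <1 0> <1 2> <2 0> <2 2>
PSO∖claimed = {<0 2>}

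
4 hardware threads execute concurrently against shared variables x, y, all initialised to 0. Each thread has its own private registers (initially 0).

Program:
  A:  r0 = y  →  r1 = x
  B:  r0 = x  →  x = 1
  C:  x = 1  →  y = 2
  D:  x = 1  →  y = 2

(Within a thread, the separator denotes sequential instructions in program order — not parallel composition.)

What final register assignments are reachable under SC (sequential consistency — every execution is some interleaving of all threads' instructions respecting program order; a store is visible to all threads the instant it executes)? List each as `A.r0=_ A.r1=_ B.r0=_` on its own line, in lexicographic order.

outcome vector order: (A.r0,A.r1,B.r0)
|SC outcomes| = 6

A.r0=0 A.r1=0 B.r0=0
A.r0=0 A.r1=0 B.r0=1
A.r0=0 A.r1=1 B.r0=0
A.r0=0 A.r1=1 B.r0=1
A.r0=2 A.r1=1 B.r0=0
A.r0=2 A.r1=1 B.r0=1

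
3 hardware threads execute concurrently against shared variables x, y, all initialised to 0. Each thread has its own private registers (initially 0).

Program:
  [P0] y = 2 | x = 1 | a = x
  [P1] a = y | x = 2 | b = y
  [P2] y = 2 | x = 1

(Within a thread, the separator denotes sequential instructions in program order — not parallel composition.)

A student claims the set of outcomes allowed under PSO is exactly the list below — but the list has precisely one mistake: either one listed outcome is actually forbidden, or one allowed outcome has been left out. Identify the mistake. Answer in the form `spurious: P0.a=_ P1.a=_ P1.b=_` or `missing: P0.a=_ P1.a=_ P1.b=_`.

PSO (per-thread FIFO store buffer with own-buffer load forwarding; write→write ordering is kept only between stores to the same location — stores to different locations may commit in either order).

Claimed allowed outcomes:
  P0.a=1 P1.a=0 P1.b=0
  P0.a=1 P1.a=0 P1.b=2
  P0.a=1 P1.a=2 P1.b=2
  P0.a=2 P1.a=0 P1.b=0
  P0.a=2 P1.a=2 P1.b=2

outcome vector order: (P0.a,P1.a,P1.b)
PSO: 6 outcomes — {<1 0 0>, <1 0 2>, <1 2 2>, <2 0 0>, <2 0 2>, <2 2 2>}
PSO∖claimed = {<2 0 2>}

missing: P0.a=2 P1.a=0 P1.b=2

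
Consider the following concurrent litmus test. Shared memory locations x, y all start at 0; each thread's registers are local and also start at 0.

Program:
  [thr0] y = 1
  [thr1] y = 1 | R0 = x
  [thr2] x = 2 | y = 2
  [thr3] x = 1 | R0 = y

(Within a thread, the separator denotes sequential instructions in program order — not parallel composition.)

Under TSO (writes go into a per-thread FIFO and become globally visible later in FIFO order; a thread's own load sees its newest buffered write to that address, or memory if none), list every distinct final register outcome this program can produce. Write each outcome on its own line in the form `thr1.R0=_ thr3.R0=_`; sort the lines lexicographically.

thr1.R0=0 thr3.R0=0
thr1.R0=0 thr3.R0=1
thr1.R0=0 thr3.R0=2
thr1.R0=1 thr3.R0=0
thr1.R0=1 thr3.R0=1
thr1.R0=1 thr3.R0=2
thr1.R0=2 thr3.R0=0
thr1.R0=2 thr3.R0=1
thr1.R0=2 thr3.R0=2

outcome vector order: (thr1.R0,thr3.R0)
|TSO outcomes| = 9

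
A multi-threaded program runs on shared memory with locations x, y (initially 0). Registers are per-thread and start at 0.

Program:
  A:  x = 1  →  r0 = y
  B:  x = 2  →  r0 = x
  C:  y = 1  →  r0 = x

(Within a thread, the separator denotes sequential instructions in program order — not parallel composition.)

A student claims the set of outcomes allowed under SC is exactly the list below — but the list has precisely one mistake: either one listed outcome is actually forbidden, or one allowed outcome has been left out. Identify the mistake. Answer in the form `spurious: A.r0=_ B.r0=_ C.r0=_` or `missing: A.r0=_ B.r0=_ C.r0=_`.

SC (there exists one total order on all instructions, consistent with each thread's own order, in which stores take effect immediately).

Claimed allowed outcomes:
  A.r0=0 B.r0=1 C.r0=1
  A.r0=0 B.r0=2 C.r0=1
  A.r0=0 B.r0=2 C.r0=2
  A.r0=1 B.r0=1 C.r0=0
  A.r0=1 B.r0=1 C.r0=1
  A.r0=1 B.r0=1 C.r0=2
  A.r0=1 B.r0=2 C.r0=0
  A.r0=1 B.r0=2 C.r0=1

outcome vector order: (A.r0,B.r0,C.r0)
[SC] allowed = {0/1/1; 0/2/1; 0/2/2; 1/1/0; 1/1/1; 1/1/2; 1/2/0; 1/2/1; 1/2/2}
SC∖claimed = {1/2/2}

missing: A.r0=1 B.r0=2 C.r0=2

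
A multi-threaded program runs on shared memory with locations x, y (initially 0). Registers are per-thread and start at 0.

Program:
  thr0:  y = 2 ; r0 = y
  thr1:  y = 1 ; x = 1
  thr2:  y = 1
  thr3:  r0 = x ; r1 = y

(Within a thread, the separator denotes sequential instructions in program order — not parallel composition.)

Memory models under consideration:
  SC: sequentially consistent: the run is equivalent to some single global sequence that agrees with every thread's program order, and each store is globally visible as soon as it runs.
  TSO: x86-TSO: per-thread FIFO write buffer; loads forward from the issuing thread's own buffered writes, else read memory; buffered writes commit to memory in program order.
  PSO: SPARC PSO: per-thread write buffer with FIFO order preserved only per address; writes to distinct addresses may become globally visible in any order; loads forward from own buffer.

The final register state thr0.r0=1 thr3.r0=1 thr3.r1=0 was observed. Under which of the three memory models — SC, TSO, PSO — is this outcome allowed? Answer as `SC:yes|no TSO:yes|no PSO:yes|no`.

SC:no TSO:no PSO:yes

outcome vector order: (thr0.r0,thr3.r0,thr3.r1)
[SC] allowed = {1/0/0 1/0/1 1/0/2 1/1/1 1/1/2 2/0/0 2/0/1 2/0/2 2/1/1 2/1/2}
[TSO] allowed = {1/0/0 1/0/1 1/0/2 1/1/1 1/1/2 2/0/0 2/0/1 2/0/2 2/1/1 2/1/2}
[PSO] allowed = {1/0/0 1/0/1 1/0/2 1/1/0 1/1/1 1/1/2 2/0/0 2/0/1 2/0/2 2/1/0 2/1/1 2/1/2}
target 1/1/0 ∈ {PSO}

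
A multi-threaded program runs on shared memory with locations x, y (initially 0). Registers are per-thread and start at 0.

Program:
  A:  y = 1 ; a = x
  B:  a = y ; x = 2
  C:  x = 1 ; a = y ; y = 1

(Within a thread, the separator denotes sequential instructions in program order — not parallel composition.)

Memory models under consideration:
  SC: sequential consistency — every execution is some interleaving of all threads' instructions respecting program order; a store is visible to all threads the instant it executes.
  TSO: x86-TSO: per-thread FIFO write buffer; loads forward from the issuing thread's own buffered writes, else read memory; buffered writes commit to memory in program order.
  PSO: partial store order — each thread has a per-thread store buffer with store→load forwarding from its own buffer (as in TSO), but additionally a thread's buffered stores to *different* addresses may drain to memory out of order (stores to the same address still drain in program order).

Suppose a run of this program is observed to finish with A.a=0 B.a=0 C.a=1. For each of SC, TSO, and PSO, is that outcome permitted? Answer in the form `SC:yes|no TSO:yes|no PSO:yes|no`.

outcome vector order: (A.a,B.a,C.a)
under SC → (0,0,1), (0,1,1), (1,0,0), (1,0,1), (1,1,0), (1,1,1), (2,0,0), (2,0,1), (2,1,0), (2,1,1)
under TSO → (0,0,0), (0,0,1), (0,1,0), (0,1,1), (1,0,0), (1,0,1), (1,1,0), (1,1,1), (2,0,0), (2,0,1), (2,1,0), (2,1,1)
under PSO → (0,0,0), (0,0,1), (0,1,0), (0,1,1), (1,0,0), (1,0,1), (1,1,0), (1,1,1), (2,0,0), (2,0,1), (2,1,0), (2,1,1)
target (0,0,1) ∈ {SC,TSO,PSO}

SC:yes TSO:yes PSO:yes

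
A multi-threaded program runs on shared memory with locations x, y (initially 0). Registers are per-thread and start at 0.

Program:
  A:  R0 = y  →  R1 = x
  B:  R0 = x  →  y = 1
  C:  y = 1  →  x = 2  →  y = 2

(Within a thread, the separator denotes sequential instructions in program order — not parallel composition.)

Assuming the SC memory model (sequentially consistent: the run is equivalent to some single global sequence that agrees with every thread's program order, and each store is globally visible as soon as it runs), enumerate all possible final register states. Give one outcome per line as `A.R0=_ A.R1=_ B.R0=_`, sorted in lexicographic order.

outcome vector order: (A.R0,A.R1,B.R0)
|SC outcomes| = 10

A.R0=0 A.R1=0 B.R0=0
A.R0=0 A.R1=0 B.R0=2
A.R0=0 A.R1=2 B.R0=0
A.R0=0 A.R1=2 B.R0=2
A.R0=1 A.R1=0 B.R0=0
A.R0=1 A.R1=0 B.R0=2
A.R0=1 A.R1=2 B.R0=0
A.R0=1 A.R1=2 B.R0=2
A.R0=2 A.R1=2 B.R0=0
A.R0=2 A.R1=2 B.R0=2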